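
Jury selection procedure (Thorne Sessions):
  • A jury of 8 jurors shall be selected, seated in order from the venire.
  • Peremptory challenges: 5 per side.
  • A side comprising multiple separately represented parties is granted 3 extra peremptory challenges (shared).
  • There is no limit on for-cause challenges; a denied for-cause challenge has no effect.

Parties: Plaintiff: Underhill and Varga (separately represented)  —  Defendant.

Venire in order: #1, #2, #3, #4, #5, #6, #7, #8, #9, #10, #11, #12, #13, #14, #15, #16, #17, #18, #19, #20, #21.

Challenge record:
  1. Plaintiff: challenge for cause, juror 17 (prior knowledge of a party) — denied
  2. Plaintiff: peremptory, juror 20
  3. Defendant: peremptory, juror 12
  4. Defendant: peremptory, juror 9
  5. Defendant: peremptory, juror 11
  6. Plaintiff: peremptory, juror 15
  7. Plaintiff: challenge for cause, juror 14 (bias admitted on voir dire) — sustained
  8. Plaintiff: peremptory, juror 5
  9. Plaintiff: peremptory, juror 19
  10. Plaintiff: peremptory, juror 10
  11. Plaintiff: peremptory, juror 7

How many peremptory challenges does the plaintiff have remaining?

2

Plaintiff allotment: 5 base + 3 multi-party = 8.
Plaintiff peremptories used: #20, #15, #5, #19, #10, #7 — 6 (for-cause on #17, #14 don't count).
Remaining: 8 − 6 = 2.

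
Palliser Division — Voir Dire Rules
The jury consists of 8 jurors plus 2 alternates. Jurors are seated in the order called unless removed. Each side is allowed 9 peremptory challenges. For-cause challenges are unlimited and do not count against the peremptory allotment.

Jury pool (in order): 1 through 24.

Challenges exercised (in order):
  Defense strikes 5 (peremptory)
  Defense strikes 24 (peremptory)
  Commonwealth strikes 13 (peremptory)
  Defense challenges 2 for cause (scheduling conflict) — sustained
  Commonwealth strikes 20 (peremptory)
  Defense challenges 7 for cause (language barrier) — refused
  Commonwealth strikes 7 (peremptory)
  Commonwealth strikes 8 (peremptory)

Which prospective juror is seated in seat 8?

Removed: #2, #5, #7, #8, #13, #20, #24.
Seating in order: seats 1–8 → #1, #3, #4, #6, #9, #10, #11, #12; alternates → #14, #15.
So seat 8 is #12.

12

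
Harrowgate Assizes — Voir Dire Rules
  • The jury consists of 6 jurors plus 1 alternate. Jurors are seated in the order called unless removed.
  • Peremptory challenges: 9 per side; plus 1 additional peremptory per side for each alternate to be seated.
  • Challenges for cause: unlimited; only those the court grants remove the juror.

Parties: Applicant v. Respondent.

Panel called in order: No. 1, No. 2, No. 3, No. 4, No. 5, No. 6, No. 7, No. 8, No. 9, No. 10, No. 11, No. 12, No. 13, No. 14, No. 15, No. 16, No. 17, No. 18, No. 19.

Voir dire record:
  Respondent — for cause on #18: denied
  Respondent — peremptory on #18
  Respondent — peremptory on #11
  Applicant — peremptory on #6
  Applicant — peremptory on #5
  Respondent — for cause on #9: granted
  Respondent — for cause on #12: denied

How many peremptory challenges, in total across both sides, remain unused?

Applicant allotment: 9 base + 1 × 1 alternate = 10. Respondent allotment: 9 base + 1 × 1 alternate = 10.
Applicant peremptories used: #6, #5 — 2.
Respondent peremptories used: #18, #11 — 2 (for-cause on #18, #9, #12 don't count).
Remaining: (10 − 2) + (10 − 2) = 16.

16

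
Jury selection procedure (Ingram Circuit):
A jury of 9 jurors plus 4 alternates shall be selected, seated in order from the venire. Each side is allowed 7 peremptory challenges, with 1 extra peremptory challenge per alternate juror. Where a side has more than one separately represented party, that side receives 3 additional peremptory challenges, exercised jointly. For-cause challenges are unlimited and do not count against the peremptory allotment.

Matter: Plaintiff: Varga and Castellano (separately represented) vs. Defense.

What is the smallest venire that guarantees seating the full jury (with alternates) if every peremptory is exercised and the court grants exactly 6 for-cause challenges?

Seats to fill: 9 + 4 alternates = 13.
Peremptories — Plaintiff: 7 + 1×4 + 3 = 14; Defense: 7 + 1×4 = 11; total 25.
For-cause removals: 6.
Minimum venire: 13 + 25 + 6 = 44.

44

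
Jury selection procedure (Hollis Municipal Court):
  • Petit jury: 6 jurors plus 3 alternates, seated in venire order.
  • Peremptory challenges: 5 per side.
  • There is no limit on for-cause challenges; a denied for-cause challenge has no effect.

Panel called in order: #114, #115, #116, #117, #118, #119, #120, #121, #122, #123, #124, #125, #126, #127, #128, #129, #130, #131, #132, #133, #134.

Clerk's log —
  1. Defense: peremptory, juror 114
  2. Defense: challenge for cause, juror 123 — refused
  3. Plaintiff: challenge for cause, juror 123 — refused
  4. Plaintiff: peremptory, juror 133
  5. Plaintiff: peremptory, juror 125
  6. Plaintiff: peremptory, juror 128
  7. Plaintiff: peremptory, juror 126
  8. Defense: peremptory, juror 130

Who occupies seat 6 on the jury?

Removed: #114, #125, #126, #128, #130, #133. (#123 stays — for-cause denied.)
Seating in order: seats 1–6 → #115, #116, #117, #118, #119, #120; alternates → #121, #122, #123.
So seat 6 is #120.

120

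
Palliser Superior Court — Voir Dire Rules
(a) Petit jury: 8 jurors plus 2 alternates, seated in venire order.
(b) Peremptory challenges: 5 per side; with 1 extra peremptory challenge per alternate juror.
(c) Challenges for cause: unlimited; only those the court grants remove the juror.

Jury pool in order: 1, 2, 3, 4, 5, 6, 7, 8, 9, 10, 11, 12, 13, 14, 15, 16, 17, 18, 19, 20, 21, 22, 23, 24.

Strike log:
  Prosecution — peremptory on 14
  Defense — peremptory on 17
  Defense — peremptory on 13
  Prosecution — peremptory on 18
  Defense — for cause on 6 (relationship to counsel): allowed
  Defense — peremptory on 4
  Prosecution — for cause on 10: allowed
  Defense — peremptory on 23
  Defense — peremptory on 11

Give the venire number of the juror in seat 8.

Removed: #4, #6, #10, #11, #13, #14, #17, #18, #23.
Filling seats in venire order through position 8: #1, #2, #3, #5, #7, #8, #9, #12.
So seat 8 is #12.

12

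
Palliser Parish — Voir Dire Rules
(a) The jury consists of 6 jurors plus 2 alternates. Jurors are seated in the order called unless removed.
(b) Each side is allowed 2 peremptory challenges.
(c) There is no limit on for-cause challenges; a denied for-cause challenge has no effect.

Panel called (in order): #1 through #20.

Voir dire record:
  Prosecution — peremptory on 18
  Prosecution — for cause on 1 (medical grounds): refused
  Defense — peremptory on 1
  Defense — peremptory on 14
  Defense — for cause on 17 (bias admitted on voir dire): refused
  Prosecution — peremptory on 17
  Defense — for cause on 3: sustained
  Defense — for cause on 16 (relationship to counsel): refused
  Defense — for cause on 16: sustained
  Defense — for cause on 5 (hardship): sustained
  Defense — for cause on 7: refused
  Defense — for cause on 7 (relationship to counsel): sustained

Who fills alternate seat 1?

Removed: #1, #3, #5, #7, #14, #16, #17, #18.
Seating in order: seats 1–6 → #2, #4, #6, #8, #9, #10; alternates → #11, #12.
So alternate 1 is #11.

11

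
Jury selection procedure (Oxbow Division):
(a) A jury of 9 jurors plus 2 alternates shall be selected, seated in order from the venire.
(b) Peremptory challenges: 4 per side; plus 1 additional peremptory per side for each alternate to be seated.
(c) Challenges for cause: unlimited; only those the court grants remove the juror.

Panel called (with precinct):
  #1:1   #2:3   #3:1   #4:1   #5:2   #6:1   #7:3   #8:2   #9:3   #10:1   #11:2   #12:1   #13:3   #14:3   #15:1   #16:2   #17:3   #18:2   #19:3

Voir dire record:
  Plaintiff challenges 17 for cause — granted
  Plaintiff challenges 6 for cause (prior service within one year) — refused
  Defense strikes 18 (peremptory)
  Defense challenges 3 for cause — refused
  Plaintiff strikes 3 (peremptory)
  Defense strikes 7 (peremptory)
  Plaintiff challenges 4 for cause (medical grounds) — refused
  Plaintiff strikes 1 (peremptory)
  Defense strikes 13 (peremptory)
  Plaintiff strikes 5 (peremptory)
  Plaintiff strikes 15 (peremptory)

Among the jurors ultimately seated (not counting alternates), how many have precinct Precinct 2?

Removed: #1, #3, #5, #7, #13, #15, #17, #18.
Seated jurors 1–9: #2, #4, #6, #8, #9, #10, #11, #12, #14 (alternates #16, #19 not counted).
Of those, in Precinct 2: #8, #11 → 2.

2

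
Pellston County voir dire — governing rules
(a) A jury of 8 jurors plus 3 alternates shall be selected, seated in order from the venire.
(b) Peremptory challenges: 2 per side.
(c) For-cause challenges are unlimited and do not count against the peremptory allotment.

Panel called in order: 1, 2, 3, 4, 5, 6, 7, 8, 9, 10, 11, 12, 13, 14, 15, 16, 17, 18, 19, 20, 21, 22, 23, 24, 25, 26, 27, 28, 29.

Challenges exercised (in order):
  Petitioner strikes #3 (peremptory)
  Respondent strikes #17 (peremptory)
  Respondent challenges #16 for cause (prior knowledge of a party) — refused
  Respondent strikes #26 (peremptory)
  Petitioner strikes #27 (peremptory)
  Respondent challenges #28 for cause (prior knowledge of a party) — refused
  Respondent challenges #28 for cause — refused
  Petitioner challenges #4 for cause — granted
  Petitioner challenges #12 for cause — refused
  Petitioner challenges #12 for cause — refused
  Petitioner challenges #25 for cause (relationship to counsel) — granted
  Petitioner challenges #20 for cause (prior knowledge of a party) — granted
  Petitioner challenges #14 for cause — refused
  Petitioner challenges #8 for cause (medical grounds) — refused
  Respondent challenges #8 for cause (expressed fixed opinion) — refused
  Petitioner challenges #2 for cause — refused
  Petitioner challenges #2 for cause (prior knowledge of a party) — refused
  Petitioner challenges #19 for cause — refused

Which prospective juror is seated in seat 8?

10

Removed: #3, #4, #17, #20, #25, #26, #27. (#2, #8, #12, #14, #16, #19, #28 stay — for-cause denied.)
Seating in order: seats 1–8 → #1, #2, #5, #6, #7, #8, #9, #10; alternates → #11, #12, #13.
So seat 8 is #10.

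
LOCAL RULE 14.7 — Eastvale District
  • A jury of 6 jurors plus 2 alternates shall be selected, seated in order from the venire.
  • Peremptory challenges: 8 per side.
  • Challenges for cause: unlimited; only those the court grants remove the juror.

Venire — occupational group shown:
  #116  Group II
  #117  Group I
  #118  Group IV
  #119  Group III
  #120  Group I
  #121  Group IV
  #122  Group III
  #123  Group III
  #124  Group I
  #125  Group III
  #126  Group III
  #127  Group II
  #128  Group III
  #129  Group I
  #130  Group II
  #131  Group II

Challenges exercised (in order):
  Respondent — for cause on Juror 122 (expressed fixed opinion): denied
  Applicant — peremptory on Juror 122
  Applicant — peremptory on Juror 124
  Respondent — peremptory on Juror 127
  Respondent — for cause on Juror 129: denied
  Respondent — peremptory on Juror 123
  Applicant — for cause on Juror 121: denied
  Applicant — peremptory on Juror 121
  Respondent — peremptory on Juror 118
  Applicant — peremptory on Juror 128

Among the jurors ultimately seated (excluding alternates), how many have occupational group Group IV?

Removed: #118, #121, #122, #123, #124, #127, #128.
Seated jurors 1–6: #116, #117, #119, #120, #125, #126 (alternates #129, #130 not counted).
None of those are in Group IV → 0.

0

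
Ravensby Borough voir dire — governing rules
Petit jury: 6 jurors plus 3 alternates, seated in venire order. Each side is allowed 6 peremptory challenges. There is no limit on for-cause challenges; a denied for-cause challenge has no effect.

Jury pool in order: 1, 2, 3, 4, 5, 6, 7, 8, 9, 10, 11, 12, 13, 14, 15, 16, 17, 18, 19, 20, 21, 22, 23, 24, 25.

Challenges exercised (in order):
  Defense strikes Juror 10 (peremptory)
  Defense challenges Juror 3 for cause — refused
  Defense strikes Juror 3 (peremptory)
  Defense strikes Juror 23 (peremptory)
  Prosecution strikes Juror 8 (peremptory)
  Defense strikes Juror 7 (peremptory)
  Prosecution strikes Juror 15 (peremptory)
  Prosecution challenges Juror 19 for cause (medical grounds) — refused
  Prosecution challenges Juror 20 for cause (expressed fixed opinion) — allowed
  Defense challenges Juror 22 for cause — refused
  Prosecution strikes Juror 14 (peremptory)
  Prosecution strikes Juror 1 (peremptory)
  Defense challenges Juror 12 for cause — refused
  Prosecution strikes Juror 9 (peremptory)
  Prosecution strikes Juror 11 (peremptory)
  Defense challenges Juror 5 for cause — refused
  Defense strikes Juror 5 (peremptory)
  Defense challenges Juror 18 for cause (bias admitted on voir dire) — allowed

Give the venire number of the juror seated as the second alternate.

Removed: #1, #3, #5, #7, #8, #9, #10, #11, #14, #15, #18, #20, #23. (#12, #19, #22 stay — for-cause denied.)
Seating in order: seats 1–6 → #2, #4, #6, #12, #13, #16; alternates → #17, #19, #21.
So alternate 2 is #19.

19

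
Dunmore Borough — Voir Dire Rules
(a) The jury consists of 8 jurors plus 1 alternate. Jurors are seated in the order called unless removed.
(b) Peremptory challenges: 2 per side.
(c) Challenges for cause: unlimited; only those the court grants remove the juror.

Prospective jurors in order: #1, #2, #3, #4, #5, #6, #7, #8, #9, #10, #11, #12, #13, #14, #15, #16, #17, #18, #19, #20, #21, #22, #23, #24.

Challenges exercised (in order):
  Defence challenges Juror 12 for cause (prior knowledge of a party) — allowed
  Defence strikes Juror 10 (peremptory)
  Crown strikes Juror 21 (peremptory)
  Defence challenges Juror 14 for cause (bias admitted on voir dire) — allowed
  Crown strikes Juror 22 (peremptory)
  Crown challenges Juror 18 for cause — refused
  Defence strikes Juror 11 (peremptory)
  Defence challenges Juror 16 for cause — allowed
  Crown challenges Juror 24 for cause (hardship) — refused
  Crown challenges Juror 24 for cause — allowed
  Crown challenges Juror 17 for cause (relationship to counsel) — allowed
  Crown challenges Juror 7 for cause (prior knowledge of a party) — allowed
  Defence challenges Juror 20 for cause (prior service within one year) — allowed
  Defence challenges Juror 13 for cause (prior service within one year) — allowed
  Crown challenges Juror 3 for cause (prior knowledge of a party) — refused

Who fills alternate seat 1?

Removed: #7, #10, #11, #12, #13, #14, #16, #17, #20, #21, #22, #24. (#3, #18 stay — for-cause denied.)
Seating in order: seats 1–8 → #1, #2, #3, #4, #5, #6, #8, #9; alternates → #15.
So alternate 1 is #15.

15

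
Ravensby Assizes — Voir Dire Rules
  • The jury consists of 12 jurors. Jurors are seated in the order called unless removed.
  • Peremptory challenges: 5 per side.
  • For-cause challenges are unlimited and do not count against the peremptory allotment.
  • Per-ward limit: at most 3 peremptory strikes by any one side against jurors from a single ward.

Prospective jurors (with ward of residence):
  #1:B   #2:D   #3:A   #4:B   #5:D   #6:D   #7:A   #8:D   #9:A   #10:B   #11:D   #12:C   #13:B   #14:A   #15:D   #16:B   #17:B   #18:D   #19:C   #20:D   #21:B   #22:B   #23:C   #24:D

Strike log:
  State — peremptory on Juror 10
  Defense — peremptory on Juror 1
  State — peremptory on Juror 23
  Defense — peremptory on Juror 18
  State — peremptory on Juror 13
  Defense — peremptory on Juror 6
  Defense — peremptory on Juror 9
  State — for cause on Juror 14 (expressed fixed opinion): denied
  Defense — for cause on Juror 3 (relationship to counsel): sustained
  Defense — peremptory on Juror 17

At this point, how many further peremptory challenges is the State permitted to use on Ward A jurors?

State peremptories so far: #10, #23, #13 — 3 of 5 used, 2 left overall.
Against Ward A: none yet — per-ward cap 3 leaves 3.
Binding limit: min(2, 3) = 2.

2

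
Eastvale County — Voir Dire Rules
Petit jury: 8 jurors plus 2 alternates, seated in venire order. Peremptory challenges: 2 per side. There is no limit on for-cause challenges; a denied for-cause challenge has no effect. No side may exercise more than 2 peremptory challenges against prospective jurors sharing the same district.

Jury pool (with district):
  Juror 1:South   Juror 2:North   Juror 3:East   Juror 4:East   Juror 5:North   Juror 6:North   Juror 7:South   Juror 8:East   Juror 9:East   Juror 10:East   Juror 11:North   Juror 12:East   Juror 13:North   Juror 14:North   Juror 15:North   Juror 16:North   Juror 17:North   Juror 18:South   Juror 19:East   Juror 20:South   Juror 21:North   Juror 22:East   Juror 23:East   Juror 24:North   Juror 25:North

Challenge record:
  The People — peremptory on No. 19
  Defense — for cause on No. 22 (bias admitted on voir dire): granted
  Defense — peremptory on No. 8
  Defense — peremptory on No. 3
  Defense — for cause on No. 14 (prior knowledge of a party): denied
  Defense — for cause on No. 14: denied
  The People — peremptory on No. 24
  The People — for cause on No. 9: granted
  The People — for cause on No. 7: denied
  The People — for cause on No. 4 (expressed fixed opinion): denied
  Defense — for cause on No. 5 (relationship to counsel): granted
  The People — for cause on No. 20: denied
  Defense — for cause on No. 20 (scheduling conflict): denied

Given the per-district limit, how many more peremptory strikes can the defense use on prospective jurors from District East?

Defense peremptories so far: #8, #3 — 2 of 2 used, 0 left overall.
Against District East: #8, #3 — 2 used; per-district cap 2 leaves 0.
Binding limit: min(0, 0) = 0.

0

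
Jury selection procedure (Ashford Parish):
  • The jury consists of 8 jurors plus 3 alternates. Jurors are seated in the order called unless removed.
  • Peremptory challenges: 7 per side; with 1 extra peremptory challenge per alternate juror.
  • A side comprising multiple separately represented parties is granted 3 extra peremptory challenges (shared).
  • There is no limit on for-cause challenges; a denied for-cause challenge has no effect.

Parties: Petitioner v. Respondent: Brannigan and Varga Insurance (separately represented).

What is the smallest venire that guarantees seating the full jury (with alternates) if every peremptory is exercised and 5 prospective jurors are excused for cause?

Seats to fill: 8 + 3 alternates = 11.
Peremptories — Petitioner: 7 + 1×3 = 10; Respondent: 7 + 1×3 + 3 = 13; total 23.
For-cause removals: 5.
Minimum venire: 11 + 23 + 5 = 39.

39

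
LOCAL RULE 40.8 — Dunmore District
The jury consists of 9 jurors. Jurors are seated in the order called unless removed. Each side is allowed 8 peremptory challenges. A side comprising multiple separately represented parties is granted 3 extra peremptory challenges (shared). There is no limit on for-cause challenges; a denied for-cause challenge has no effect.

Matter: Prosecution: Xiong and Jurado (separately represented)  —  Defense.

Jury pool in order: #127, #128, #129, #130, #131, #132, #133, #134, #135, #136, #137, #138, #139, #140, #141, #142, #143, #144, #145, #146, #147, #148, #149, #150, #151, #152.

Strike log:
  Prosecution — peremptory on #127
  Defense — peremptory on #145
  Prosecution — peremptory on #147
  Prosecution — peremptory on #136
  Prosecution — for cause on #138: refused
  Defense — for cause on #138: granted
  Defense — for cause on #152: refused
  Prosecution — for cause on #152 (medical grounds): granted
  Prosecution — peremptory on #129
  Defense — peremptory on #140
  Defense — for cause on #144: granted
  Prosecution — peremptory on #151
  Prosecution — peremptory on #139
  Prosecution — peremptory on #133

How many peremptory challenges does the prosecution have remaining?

4

Prosecution allotment: 8 base + 3 multi-party = 11.
Prosecution peremptories used: #127, #147, #136, #129, #151, #139, #133 — 7 (for-cause on #138, #152 don't count).
Remaining: 11 − 7 = 4.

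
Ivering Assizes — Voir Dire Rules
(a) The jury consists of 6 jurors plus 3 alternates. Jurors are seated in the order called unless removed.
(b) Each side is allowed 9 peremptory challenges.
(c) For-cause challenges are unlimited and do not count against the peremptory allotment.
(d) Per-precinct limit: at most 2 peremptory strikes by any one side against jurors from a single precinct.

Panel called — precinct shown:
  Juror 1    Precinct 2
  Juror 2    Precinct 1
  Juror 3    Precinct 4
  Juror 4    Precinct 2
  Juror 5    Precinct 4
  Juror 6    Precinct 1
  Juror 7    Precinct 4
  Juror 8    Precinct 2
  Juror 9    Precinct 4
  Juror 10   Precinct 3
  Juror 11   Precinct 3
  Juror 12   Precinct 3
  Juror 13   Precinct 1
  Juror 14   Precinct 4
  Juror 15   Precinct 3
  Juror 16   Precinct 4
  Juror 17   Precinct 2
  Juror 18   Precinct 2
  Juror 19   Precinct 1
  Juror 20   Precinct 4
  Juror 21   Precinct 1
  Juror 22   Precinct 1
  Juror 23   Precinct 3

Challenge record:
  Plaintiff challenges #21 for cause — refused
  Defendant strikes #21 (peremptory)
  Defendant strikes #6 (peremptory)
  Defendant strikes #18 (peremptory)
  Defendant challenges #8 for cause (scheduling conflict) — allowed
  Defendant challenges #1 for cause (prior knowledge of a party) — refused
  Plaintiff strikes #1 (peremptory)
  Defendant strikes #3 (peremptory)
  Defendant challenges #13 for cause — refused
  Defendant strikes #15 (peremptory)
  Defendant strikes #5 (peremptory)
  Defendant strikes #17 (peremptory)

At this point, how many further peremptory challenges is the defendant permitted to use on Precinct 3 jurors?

Defendant peremptories so far: #21, #6, #18, #3, #15, #5, #17 — 7 of 9 used, 2 left overall.
Against Precinct 3: #15 — 1 used; per-precinct cap 2 leaves 1.
Binding limit: min(2, 1) = 1.

1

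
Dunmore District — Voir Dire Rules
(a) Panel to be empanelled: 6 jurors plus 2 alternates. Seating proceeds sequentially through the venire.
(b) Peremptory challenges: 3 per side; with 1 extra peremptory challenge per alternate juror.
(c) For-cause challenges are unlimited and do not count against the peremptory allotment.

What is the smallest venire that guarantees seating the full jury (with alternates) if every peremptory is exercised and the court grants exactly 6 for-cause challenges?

Seats to fill: 6 + 2 alternates = 8.
Peremptories: 3 + 1×2 = 5 per side × 2 sides = 10.
For-cause removals: 6.
Minimum venire: 8 + 10 + 6 = 24.

24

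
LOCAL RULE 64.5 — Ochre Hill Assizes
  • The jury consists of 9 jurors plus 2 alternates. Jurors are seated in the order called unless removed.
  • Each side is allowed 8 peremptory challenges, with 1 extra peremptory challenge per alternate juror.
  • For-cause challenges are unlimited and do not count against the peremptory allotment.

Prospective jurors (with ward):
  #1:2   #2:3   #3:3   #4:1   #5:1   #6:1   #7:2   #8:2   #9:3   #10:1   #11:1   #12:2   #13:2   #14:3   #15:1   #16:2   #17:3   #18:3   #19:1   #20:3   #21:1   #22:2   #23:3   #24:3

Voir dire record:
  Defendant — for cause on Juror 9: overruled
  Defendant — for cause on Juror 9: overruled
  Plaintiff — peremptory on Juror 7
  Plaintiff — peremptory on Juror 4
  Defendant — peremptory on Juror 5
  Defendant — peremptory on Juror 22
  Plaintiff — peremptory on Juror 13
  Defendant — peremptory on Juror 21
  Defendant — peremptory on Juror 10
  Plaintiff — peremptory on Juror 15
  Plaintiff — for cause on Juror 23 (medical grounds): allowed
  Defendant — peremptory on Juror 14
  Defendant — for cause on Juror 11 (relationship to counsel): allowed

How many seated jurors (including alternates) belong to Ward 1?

2

Removed: #4, #5, #7, #10, #11, #13, #14, #15, #21, #22, #23.
Seated (11 incl. alternates): #1, #2, #3, #6, #8, #9, #12, #16, #17, #18, #19.
Of those, in Ward 1: #6, #19 → 2.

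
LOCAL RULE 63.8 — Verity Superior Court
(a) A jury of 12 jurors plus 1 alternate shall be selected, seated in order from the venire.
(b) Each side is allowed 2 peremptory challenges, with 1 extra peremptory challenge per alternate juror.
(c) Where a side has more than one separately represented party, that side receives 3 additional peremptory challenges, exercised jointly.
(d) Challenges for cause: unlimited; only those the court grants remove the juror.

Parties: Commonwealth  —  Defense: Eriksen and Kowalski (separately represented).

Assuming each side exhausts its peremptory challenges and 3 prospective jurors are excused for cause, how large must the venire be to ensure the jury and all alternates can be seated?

25

Seats to fill: 12 + 1 alternates = 13.
Peremptories — Commonwealth: 2 + 1×1 = 3; Defense: 2 + 1×1 + 3 = 6; total 9.
For-cause removals: 3.
Minimum venire: 13 + 9 + 3 = 25.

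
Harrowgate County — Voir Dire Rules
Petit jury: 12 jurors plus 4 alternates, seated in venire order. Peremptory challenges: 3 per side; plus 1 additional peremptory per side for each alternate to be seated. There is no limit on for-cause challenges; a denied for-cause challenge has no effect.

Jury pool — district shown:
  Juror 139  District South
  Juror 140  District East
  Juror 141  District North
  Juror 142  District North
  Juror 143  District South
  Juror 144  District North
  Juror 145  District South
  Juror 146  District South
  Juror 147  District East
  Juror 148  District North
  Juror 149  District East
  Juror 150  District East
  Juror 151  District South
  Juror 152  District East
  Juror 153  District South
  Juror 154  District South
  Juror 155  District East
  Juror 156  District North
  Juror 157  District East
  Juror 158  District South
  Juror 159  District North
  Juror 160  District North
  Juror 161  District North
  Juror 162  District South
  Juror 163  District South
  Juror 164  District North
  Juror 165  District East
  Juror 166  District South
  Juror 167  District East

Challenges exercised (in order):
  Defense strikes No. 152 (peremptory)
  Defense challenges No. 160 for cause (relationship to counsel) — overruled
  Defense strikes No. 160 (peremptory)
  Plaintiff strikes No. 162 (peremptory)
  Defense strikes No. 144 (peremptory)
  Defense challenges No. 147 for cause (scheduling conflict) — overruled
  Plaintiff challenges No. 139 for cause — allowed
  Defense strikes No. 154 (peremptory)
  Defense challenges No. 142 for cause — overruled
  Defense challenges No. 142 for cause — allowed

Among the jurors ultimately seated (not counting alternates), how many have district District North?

Removed: #139, #142, #144, #152, #154, #160, #162.
Seated jurors 1–12: #140, #141, #143, #145, #146, #147, #148, #149, #150, #151, #153, #155 (alternates #156, #157, #158, #159 not counted).
Of those, in District North: #141, #148 → 2.

2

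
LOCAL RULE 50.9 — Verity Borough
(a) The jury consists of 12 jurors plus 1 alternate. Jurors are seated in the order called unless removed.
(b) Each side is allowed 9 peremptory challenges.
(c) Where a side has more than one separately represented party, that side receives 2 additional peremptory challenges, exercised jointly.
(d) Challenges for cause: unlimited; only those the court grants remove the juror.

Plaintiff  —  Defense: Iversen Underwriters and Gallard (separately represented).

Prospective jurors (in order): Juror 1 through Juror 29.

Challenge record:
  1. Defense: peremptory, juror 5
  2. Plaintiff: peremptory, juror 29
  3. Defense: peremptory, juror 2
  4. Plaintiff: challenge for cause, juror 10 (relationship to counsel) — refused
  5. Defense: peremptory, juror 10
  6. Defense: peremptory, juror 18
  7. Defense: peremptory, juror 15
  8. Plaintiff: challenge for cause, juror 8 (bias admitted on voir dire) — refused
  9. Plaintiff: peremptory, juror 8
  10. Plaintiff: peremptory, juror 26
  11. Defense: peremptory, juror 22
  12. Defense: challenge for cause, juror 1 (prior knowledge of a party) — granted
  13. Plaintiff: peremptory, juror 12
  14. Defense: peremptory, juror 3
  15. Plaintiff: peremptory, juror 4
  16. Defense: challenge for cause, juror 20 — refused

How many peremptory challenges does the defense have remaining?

Defense allotment: 9 base + 2 multi-party = 11.
Defense peremptories used: #5, #2, #10, #18, #15, #22, #3 — 7 (for-cause on #1, #20 don't count).
Remaining: 11 − 7 = 4.

4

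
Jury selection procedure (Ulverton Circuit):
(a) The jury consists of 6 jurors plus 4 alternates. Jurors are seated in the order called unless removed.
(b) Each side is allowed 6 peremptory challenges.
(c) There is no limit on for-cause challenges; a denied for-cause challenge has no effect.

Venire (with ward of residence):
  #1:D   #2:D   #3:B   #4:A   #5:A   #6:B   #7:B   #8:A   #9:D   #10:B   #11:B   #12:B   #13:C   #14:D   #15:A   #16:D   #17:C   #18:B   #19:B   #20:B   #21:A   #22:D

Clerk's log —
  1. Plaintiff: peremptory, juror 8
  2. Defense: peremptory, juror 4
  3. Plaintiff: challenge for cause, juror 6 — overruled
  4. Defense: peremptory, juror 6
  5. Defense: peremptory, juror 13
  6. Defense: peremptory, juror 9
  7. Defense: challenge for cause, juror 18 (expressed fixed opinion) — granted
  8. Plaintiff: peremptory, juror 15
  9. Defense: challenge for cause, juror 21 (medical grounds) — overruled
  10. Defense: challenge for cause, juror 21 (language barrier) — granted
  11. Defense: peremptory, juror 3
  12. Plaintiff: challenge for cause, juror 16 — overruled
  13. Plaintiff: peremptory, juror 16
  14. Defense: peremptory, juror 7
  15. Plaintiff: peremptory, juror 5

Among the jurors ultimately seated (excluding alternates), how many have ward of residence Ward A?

Removed: #3, #4, #5, #6, #7, #8, #9, #13, #15, #16, #18, #21.
Seated jurors 1–6: #1, #2, #10, #11, #12, #14 (alternates #17, #19, #20, #22 not counted).
None of those are in Ward A → 0.

0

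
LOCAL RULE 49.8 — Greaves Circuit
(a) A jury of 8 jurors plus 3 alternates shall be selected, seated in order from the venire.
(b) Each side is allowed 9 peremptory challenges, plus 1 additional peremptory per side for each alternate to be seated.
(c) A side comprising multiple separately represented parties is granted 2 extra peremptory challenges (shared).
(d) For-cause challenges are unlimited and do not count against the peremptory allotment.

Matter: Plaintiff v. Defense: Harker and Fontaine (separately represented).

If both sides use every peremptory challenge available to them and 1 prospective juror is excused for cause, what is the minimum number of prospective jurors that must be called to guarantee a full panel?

38

Seats to fill: 8 + 3 alternates = 11.
Peremptories — Plaintiff: 9 + 1×3 = 12; Defense: 9 + 1×3 + 2 = 14; total 26.
For-cause removals: 1.
Minimum venire: 11 + 26 + 1 = 38.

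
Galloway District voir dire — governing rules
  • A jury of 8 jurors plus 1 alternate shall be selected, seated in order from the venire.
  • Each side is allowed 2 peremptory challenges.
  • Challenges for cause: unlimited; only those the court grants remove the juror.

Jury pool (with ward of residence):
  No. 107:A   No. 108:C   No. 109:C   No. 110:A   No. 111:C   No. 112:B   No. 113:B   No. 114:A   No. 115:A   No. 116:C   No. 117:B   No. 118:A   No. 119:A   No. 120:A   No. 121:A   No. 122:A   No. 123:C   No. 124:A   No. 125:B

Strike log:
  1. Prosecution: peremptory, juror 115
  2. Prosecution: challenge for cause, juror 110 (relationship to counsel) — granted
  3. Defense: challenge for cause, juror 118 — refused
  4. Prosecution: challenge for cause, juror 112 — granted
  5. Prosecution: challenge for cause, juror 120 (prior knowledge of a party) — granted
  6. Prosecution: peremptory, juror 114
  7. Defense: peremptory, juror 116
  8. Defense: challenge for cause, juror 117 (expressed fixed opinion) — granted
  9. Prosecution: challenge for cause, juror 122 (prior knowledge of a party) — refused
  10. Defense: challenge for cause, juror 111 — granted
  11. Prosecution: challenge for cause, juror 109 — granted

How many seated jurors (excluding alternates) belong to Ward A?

5

Removed: #109, #110, #111, #112, #114, #115, #116, #117, #120.
Seated jurors 1–8: #107, #108, #113, #118, #119, #121, #122, #123 (alternates #124 not counted).
Of those, in Ward A: #107, #118, #119, #121, #122 → 5.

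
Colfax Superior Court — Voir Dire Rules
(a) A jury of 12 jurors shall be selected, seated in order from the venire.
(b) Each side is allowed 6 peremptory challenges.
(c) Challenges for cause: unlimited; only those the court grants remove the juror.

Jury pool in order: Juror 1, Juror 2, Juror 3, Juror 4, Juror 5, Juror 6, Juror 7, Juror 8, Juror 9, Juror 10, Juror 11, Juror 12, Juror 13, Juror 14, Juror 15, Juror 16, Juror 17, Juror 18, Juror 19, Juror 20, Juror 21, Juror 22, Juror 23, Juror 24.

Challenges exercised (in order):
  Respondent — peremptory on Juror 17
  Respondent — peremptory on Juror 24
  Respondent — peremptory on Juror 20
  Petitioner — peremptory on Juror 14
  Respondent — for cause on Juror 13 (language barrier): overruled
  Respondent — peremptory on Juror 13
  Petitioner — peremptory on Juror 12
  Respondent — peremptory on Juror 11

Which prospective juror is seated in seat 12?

Removed: #11, #12, #13, #14, #17, #20, #24.
Seating in order: seats 1–12 → #1, #2, #3, #4, #5, #6, #7, #8, #9, #10, #15, #16.
So seat 12 is #16.

16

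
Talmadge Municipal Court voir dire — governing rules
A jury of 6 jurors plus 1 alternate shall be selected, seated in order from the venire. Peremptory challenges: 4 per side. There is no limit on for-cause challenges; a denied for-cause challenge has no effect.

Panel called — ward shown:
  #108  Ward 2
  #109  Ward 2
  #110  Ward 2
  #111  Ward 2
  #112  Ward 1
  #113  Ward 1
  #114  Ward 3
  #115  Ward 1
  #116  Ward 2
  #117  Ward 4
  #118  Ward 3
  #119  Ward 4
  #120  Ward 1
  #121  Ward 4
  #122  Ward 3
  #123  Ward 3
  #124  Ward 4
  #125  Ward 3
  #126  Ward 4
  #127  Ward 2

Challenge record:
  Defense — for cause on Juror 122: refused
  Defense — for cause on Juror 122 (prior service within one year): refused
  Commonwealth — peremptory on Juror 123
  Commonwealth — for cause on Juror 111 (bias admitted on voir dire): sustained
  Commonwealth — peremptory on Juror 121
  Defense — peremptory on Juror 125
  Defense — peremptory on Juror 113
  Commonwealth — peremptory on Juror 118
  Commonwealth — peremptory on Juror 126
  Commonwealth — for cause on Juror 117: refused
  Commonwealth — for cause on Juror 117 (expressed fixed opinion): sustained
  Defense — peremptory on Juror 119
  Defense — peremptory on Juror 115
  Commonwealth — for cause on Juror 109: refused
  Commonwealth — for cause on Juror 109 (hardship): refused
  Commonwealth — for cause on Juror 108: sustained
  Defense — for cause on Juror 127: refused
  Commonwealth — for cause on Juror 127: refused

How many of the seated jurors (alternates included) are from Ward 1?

Removed: #108, #111, #113, #115, #117, #118, #119, #121, #123, #125, #126.
Seated (7 incl. alternates): #109, #110, #112, #114, #116, #120, #122.
Of those, in Ward 1: #112, #120 → 2.

2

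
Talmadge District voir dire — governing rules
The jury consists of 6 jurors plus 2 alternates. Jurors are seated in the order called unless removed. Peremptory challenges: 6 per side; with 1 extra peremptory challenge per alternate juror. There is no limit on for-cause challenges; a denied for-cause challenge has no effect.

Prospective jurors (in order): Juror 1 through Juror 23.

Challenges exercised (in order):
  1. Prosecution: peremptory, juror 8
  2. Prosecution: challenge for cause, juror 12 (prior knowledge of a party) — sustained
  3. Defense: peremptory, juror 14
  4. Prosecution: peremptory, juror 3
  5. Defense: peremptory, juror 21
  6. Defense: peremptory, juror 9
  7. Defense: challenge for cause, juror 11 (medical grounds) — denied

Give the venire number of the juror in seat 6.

Removed: #3, #8, #9, #12, #14, #21. (#11 stays — for-cause denied.)
Seating in order: seats 1–6 → #1, #2, #4, #5, #6, #7; alternates → #10, #11.
So seat 6 is #7.

7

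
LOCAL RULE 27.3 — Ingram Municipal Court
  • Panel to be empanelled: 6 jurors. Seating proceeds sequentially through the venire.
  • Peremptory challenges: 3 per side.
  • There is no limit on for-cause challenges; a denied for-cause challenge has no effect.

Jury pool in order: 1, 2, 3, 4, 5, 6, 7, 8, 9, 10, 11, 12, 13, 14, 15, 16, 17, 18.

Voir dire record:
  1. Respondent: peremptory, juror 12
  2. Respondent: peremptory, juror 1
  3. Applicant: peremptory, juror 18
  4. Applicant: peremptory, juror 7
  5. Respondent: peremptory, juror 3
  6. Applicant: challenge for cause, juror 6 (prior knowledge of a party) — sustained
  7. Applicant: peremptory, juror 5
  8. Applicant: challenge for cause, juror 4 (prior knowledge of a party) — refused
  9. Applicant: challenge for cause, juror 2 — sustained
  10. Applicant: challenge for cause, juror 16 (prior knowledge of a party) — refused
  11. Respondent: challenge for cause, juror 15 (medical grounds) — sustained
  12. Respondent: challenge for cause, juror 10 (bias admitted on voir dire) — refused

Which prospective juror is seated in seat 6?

Removed: #1, #2, #3, #5, #6, #7, #12, #15, #18. (#4, #10, #16 stay — for-cause denied.)
Seating in order: seats 1–6 → #4, #8, #9, #10, #11, #13.
So seat 6 is #13.

13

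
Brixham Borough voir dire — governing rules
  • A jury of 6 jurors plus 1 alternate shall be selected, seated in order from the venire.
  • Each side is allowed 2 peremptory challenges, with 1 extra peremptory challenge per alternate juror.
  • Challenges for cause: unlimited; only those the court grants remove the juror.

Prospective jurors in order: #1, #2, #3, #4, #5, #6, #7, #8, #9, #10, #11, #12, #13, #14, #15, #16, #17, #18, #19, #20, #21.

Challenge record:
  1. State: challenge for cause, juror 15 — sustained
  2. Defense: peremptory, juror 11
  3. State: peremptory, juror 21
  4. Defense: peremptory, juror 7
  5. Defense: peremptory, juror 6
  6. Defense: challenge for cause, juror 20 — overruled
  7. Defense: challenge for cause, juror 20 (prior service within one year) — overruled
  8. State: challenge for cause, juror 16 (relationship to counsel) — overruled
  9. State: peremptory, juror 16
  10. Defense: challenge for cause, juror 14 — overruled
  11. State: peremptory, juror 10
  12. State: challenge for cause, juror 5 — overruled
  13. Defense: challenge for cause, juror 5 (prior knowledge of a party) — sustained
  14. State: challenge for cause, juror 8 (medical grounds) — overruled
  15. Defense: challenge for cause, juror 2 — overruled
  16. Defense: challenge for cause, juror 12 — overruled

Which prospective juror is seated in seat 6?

9

Removed: #5, #6, #7, #10, #11, #15, #16, #21. (#2, #8, #12, #14, #20 stay — for-cause denied.)
Filling seats in venire order through position 6: #1, #2, #3, #4, #8, #9.
So seat 6 is #9.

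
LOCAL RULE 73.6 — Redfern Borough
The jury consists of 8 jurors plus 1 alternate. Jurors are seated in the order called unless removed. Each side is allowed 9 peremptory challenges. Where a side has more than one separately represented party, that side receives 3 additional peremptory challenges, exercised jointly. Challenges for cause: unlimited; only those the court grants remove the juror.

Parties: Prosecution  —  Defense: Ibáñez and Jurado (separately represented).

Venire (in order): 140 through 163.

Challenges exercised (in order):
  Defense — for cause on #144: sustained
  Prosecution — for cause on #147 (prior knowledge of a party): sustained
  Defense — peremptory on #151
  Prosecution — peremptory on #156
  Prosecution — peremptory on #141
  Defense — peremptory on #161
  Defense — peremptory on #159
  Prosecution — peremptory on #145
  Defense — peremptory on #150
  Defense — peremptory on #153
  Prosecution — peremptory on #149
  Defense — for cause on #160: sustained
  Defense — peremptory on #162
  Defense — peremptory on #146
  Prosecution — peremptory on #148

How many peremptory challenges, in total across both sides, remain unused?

9

Prosecution allotment: 9. Defense allotment: 9 base + 3 multi-party = 12.
Prosecution peremptories used: #156, #141, #145, #149, #148 — 5 (the for-cause on #147 doesn't count).
Defense peremptories used: #151, #161, #159, #150, #153, #162, #146 — 7 (for-cause on #144, #160 don't count).
Remaining: (9 − 5) + (12 − 7) = 9.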